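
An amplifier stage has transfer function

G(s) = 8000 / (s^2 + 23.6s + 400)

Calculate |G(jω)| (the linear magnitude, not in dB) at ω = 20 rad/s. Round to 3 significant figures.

16.9

At s = jω = j20:
quadratic: (j20)² + 23.6·j20 + 400 = 0 + j472 → |·| ≈ 472, ∠ ≈ 90.00°
|G| = 8000 / 472 ≈ 16.949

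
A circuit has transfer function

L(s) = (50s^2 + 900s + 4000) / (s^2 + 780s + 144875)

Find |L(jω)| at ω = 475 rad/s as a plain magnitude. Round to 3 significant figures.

Substitute s = j475:
Numerator: 50(j475)^2 + 900(j475) + 4000 = -11277250 + j427500
Denominator: (j475)^2 + 780(j475) + 144875 = -80750 + j370500
|N| = √(11277250² + 427500²) ≈ 1.1285e+07, ∠N ≈ 177.83°
|D| = √(80750² + 370500²) ≈ 3.792e+05, ∠D ≈ 102.30°
|L| = 1.1285e+07 / 3.792e+05 ≈ 29.76

29.8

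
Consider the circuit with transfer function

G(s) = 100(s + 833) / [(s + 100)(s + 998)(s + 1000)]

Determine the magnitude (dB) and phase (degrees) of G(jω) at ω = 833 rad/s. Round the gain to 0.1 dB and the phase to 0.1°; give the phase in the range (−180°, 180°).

-81.6 dB, -117.8°

At s = jω = j833:
zero (s+833): 833 + j833 → |·| = √(833²+833²) = √1387778 ≈ 1178, ∠ = arctan(833/833) ≈ 45.00°
pole (s+100): 100 + j833 → |·| = √(100²+833²) = √703889 ≈ 838.98, ∠ = arctan(833/100) ≈ 83.15°
pole (s+998): 998 + j833 → |·| = √(998²+833²) = √1689893 ≈ 1300, ∠ = arctan(833/998) ≈ 39.85°
pole (s+1000): 1000 + j833 → |·| = √(1000²+833²) = √1693889 ≈ 1301.5, ∠ = arctan(833/1000) ≈ 39.79°
|G| = 100 · 1178 / 1.4195e+09 ≈ 8.2987e-05
Gain = 20 log₁₀(8.2987e-05) ≈ -81.62 dB
∠G = 45.00° − 162.79° = -117.79°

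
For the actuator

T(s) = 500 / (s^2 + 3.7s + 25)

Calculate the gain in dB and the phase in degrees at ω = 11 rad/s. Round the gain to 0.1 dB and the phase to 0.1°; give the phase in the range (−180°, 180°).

At s = jω = j11:
quadratic: (j11)² + 3.7·j11 + 25 = -96 + j40.7 → |·| ≈ 104.27, ∠ ≈ 157.03°
|T| = 500 / 104.27 ≈ 4.7952
Gain = 20 log₁₀(4.7952) ≈ 13.62 dB
∠T = 0.00° − 157.03° = -157.03°

13.6 dB, -157.0°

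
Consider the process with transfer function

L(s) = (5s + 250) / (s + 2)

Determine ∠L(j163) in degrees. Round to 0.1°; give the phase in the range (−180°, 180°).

Substitute s = j163:
Numerator: 5(j163) + 250 = 250 + j815
Denominator: (j163) + 2 = 2 + j163
|N| = √(250² + 815²) ≈ 852.48, ∠N ≈ 72.95°
|D| = √(2² + 163²) ≈ 163.01, ∠D ≈ 89.30°
∠L = 72.95° − 89.30° = -16.35°

-16.4°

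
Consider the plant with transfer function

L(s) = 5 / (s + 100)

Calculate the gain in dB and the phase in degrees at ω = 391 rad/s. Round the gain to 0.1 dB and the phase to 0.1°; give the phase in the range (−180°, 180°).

At s = jω = j391:
pole (s+100): 100 + j391 → |·| = √(100²+391²) = √162881 ≈ 403.59, ∠ = arctan(391/100) ≈ 75.65°
|L| = 5 / 403.59 ≈ 0.012389
Gain = 20 log₁₀(0.012389) ≈ -38.14 dB
∠L = 0.00° − 75.65° = -75.65°

-38.1 dB, -75.7°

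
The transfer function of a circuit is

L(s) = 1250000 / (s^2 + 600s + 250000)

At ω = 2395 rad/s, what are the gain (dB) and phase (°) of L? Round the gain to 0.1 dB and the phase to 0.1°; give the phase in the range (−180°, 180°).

-13.1 dB, -165.3°

At s = jω = j2395:
quadratic: (j2395)² + 600·j2395 + 250000 = -5486025 + j1437000 → |·| ≈ 5.6711e+06, ∠ ≈ 165.32°
|L| = 1250000 / 5.6711e+06 ≈ 0.22042
Gain = 20 log₁₀(0.22042) ≈ -13.13 dB
∠L = 0.00° − 165.32° = -165.32°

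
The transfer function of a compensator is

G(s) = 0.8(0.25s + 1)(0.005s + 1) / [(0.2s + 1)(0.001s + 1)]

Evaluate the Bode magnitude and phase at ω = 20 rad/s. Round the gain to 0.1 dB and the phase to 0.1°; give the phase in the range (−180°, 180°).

At ω = 20 rad/s:
zero (1 + j20·0.25) = 1 + j5 → |·| ≈ 5.099, ∠ ≈ 78.69°
zero (1 + j20·0.005) = 1 + j0.1 → |·| ≈ 1.005, ∠ ≈ 5.71°
pole (1 + j20·0.2) = 1 + j4 → |·| ≈ 4.1231, ∠ ≈ 75.96°
pole (1 + j20·0.001) = 1 + j0.02 → |·| ≈ 1.0002, ∠ ≈ 1.15°
|G| = 0.8 · 5.099 · 1.005 / (4.1231 · 1.0002) ≈ 0.9941
Gain = 20 log₁₀(0.9941) ≈ -0.05 dB
∠G = (78.69° + 5.71°) − (75.96° + 1.15°) = 7.29°

-0.1 dB, 7.3°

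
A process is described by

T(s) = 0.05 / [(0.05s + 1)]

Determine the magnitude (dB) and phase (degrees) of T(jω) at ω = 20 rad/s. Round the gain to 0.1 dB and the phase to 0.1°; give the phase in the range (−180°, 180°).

At ω = 20 rad/s:
pole (1 + j20·0.05) = 1 + j1 → |·| ≈ 1.4142, ∠ ≈ 45.00°
|T| = 0.05 · 1 / (1.4142) ≈ 0.035356
Gain = 20 log₁₀(0.035356) ≈ -29.03 dB
∠T = (0°) − (45.00°) = -45.00°

-29.0 dB, -45.0°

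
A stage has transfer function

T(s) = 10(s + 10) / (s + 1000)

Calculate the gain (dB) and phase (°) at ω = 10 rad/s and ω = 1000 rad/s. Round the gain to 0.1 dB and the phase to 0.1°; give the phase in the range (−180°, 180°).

ω = 10: -17.0 dB, 44.4°; ω = 1000: 17.0 dB, 44.4°

At s = jω = j10:
zero (s+10): 10 + j10 → |·| = √(10²+10²) = √200 ≈ 14.142, ∠ = arctan(10/10) ≈ 45.00°
pole (s+1000): 1000 + j10 → |·| = √(1000²+10²) = √1000100 ≈ 1000, ∠ = arctan(10/1000) ≈ 0.57°
|T| = 10 · 14.142 / 1000 ≈ 0.14142
Gain = 20 log₁₀(0.14142) ≈ -16.99 dB
∠T = 45.00° − 0.57° = 44.43°

At s = jω = j1000:
zero (s+10): 10 + j1000 → |·| = √(10²+1000²) = √1000100 ≈ 1000, ∠ = arctan(1000/10) ≈ 89.43°
pole (s+1000): 1000 + j1000 → |·| = √(1000²+1000²) = √2000000 ≈ 1414.2, ∠ = arctan(1000/1000) ≈ 45.00°
|T| = 10 · 1000 / 1414.2 ≈ 7.0711
Gain = 20 log₁₀(7.0711) ≈ 16.99 dB
∠T = 89.43° − 45.00° = 44.43°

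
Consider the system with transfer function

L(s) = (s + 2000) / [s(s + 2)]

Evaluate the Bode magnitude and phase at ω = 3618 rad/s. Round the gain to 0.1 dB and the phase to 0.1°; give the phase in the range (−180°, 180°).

-70.0 dB, -118.9°

At s = jω = j3618:
zero (s+2000): 2000 + j3618 → |·| = √(2000²+3618²) = √17089924 ≈ 4134, ∠ = arctan(3618/2000) ≈ 61.07°
pole (s+2): 2 + j3618 → |·| = √(2²+3618²) = √13089928 ≈ 3618, ∠ = arctan(3618/2) ≈ 89.97°
pole at origin: |s| = 3618, ∠ = 90.00° (in denominator)
|L| = 1 · 4134 / 1.309e+07 ≈ 0.00031581
Gain = 20 log₁₀(0.00031581) ≈ -70.01 dB
∠L = 61.07° − 179.97° = -118.90°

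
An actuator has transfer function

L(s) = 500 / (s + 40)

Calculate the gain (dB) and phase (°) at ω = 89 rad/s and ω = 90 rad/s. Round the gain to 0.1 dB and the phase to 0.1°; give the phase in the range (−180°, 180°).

ω = 89: 14.2 dB, -65.8°; ω = 90: 14.1 dB, -66.0°

At s = jω = j89:
pole (s+40): 40 + j89 → |·| = √(40²+89²) = √9521 ≈ 97.576, ∠ = arctan(89/40) ≈ 65.80°
|L| = 500 / 97.576 ≈ 5.1242
Gain = 20 log₁₀(5.1242) ≈ 14.19 dB
∠L = 0.00° − 65.80° = -65.80°

At s = jω = j90:
pole (s+40): 40 + j90 → |·| = √(40²+90²) = √9700 ≈ 98.489, ∠ = arctan(90/40) ≈ 66.04°
|L| = 500 / 98.489 ≈ 5.0767
Gain = 20 log₁₀(5.0767) ≈ 14.11 dB
∠L = 0.00° − 66.04° = -66.04°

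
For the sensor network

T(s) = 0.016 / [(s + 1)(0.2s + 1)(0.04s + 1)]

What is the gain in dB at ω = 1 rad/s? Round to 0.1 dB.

At ω = 1 rad/s:
pole (1 + j1·1) = 1 + j1 → |·| ≈ 1.4142, ∠ ≈ 45.00°
pole (1 + j1·0.2) = 1 + j0.2 → |·| ≈ 1.0198, ∠ ≈ 11.31°
pole (1 + j1·0.04) = 1 + j0.04 → |·| ≈ 1.0008, ∠ ≈ 2.29°
|T| = 0.016 · 1 / (1.4142 · 1.0198 · 1.0008) ≈ 0.011085
Gain = 20 log₁₀(0.011085) ≈ -39.11 dB

-39.1 dB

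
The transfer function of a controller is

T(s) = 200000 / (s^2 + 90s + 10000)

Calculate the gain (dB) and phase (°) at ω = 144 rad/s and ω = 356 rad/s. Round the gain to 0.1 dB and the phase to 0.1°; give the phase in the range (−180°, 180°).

At s = jω = j144:
quadratic: (j144)² + 90·j144 + 10000 = -10736 + j12960 → |·| ≈ 16829, ∠ ≈ 129.64°
|T| = 200000 / 16829 ≈ 11.884
Gain = 20 log₁₀(11.884) ≈ 21.50 dB
∠T = 0.00° − 129.64° = -129.64°

At s = jω = j356:
quadratic: (j356)² + 90·j356 + 10000 = -116736 + j32040 → |·| ≈ 1.2105e+05, ∠ ≈ 164.65°
|T| = 200000 / 1.2105e+05 ≈ 1.6522
Gain = 20 log₁₀(1.6522) ≈ 4.36 dB
∠T = 0.00° − 164.65° = -164.65°

ω = 144: 21.5 dB, -129.6°; ω = 356: 4.4 dB, -164.7°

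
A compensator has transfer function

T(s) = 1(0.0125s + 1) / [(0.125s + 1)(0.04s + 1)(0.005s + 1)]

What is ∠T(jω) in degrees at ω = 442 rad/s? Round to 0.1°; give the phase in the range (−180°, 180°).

At ω = 442 rad/s:
zero (1 + j442·0.0125) = 1 + j5.525 → |·| ≈ 5.6148, ∠ ≈ 79.74°
pole (1 + j442·0.125) = 1 + j55.25 → |·| ≈ 55.259, ∠ ≈ 88.96°
pole (1 + j442·0.04) = 1 + j17.68 → |·| ≈ 17.708, ∠ ≈ 86.76°
pole (1 + j442·0.005) = 1 + j2.21 → |·| ≈ 2.4257, ∠ ≈ 65.65°
∠T = (79.74°) − (88.96° + 86.76° + 65.65°) = -161.63°

-161.6°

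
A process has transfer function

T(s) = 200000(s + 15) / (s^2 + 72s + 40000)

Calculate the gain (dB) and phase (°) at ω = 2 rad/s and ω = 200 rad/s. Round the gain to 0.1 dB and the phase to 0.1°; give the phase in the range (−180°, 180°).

At s = jω = j2:
zero (s+15): 15 + j2 → |·| = √(15²+2²) = √229 ≈ 15.133, ∠ = arctan(2/15) ≈ 7.59°
quadratic: (j2)² + 72·j2 + 40000 = 39996 + j144 → |·| ≈ 39996, ∠ ≈ 0.21°
|T| = 200000 · 15.133 / 39996 ≈ 75.673
Gain = 20 log₁₀(75.673) ≈ 37.58 dB
∠T = 7.59° − 0.21° = 7.38°

At s = jω = j200:
zero (s+15): 15 + j200 → |·| = √(15²+200²) = √40225 ≈ 200.56, ∠ = arctan(200/15) ≈ 85.71°
quadratic: (j200)² + 72·j200 + 40000 = 0 + j14400 → |·| ≈ 14400, ∠ ≈ 90.00°
|T| = 200000 · 200.56 / 14400 ≈ 2785.6
Gain = 20 log₁₀(2785.6) ≈ 68.90 dB
∠T = 85.71° − 90.00° = -4.29°

ω = 2: 37.6 dB, 7.4°; ω = 200: 68.9 dB, -4.3°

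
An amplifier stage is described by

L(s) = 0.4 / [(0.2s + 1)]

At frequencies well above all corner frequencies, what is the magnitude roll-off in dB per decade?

Each pole contributes −20 dB/decade at high frequency; each zero contributes +20 dB/decade.
Net: 0 zero(s) − 1 pole(s) → -20 dB/decade.

-20 dB/decade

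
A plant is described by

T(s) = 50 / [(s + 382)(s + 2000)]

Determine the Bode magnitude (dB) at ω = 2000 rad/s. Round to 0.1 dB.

At s = jω = j2000:
pole (s+382): 382 + j2000 → |·| = √(382²+2000²) = √4145924 ≈ 2036.2, ∠ = arctan(2000/382) ≈ 79.19°
pole (s+2000): 2000 + j2000 → |·| = √(2000²+2000²) = √8000000 ≈ 2828.4, ∠ = arctan(2000/2000) ≈ 45.00°
|T| = 50 / 5.7592e+06 ≈ 8.6818e-06
Gain = 20 log₁₀(8.6818e-06) ≈ -101.23 dB

-101.2 dB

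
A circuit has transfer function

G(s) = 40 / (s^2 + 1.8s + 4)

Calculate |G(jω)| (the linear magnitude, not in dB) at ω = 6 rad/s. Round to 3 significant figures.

At s = jω = j6:
quadratic: (j6)² + 1.8·j6 + 4 = -32 + j10.8 → |·| ≈ 33.773, ∠ ≈ 161.35°
|G| = 40 / 33.773 ≈ 1.1844

1.18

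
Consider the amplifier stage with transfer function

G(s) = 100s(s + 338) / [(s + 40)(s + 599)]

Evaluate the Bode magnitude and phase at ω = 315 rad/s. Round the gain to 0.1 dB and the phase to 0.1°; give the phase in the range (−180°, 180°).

At s = jω = j315:
zero (s+338): 338 + j315 → |·| = √(338²+315²) = √213469 ≈ 462.03, ∠ = arctan(315/338) ≈ 42.98°
zero at origin: s = j315 → |·| = 315, ∠ = 90.00°
pole (s+40): 40 + j315 → |·| = √(40²+315²) = √100825 ≈ 317.53, ∠ = arctan(315/40) ≈ 82.76°
pole (s+599): 599 + j315 → |·| = √(599²+315²) = √458026 ≈ 676.78, ∠ = arctan(315/599) ≈ 27.74°
|G| = 100 · 1.4554e+05 / 2.149e+05 ≈ 67.725
Gain = 20 log₁₀(67.725) ≈ 36.61 dB
∠G = 132.98° − 110.50° = 22.48°

36.6 dB, 22.5°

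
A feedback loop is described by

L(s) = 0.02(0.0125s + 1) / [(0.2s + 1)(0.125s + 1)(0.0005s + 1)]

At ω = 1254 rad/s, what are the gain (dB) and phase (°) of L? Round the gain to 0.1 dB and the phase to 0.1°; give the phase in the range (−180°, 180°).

-103.4 dB, -125.1°

At ω = 1254 rad/s:
zero (1 + j1254·0.0125) = 1 + j15.675 → |·| ≈ 15.707, ∠ ≈ 86.35°
pole (1 + j1254·0.2) = 1 + j250.8 → |·| ≈ 250.8, ∠ ≈ 89.77°
pole (1 + j1254·0.125) = 1 + j156.75 → |·| ≈ 156.75, ∠ ≈ 89.63°
pole (1 + j1254·0.0005) = 1 + j0.627 → |·| ≈ 1.1803, ∠ ≈ 32.09°
|L| = 0.02 · 15.707 / (250.8 · 156.75 · 1.1803) ≈ 6.7701e-06
Gain = 20 log₁₀(6.7701e-06) ≈ -103.39 dB
∠L = (86.35°) − (89.77° + 89.63° + 32.09°) = -125.14°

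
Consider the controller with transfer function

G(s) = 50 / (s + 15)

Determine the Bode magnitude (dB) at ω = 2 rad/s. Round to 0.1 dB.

Substitute s = j2:
Numerator: 50 = 50 + j0
Denominator: (j2) + 15 = 15 + j2
|N| = √(50² + 0²) ≈ 50, ∠N ≈ 0.00°
|D| = √(15² + 2²) ≈ 15.133, ∠D ≈ 7.59°
|G| = 50 / 15.133 ≈ 3.304
Gain = 20 log₁₀(3.304) ≈ 10.38 dB

10.4 dB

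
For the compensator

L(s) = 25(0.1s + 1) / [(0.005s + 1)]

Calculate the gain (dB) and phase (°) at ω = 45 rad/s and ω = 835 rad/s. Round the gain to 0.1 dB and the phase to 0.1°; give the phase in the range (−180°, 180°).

ω = 45: 41.0 dB, 64.8°; ω = 835: 53.7 dB, 12.8°

At ω = 45 rad/s:
zero (1 + j45·0.1) = 1 + j4.5 → |·| ≈ 4.6098, ∠ ≈ 77.47°
pole (1 + j45·0.005) = 1 + j0.225 → |·| ≈ 1.025, ∠ ≈ 12.68°
|L| = 25 · 4.6098 / (1.025) ≈ 112.43
Gain = 20 log₁₀(112.43) ≈ 41.02 dB
∠L = (77.47°) − (12.68°) = 64.79°

At ω = 835 rad/s:
zero (1 + j835·0.1) = 1 + j83.5 → |·| ≈ 83.506, ∠ ≈ 89.31°
pole (1 + j835·0.005) = 1 + j4.175 → |·| ≈ 4.2931, ∠ ≈ 76.53°
|L| = 25 · 83.506 / (4.2931) ≈ 486.28
Gain = 20 log₁₀(486.28) ≈ 53.74 dB
∠L = (89.31°) − (76.53°) = 12.78°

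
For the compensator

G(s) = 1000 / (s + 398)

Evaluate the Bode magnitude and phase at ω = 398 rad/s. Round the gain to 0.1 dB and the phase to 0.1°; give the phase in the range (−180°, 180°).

5.0 dB, -45.0°

Substitute s = j398:
Numerator: 1000 = 1000 + j0
Denominator: (j398) + 398 = 398 + j398
|N| = √(1000² + 0²) ≈ 1000, ∠N ≈ 0.00°
|D| = √(398² + 398²) ≈ 562.86, ∠D ≈ 45.00°
|G| = 1000 / 562.86 ≈ 1.7766
Gain = 20 log₁₀(1.7766) ≈ 4.99 dB
∠G = 0.00° − 45.00° = -45.00°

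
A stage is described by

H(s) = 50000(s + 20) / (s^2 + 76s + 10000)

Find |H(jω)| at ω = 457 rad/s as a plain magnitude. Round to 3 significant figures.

At s = jω = j457:
zero (s+20): 20 + j457 → |·| = √(20²+457²) = √209249 ≈ 457.44, ∠ = arctan(457/20) ≈ 87.49°
quadratic: (j457)² + 76·j457 + 10000 = -198849 + j34732 → |·| ≈ 2.0186e+05, ∠ ≈ 170.09°
|H| = 50000 · 457.44 / 2.0186e+05 ≈ 113.31

113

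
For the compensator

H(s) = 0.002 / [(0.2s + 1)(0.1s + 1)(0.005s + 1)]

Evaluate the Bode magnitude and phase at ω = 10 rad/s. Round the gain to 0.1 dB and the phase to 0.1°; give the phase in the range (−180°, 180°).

-64.0 dB, -111.3°

At ω = 10 rad/s:
pole (1 + j10·0.2) = 1 + j2 → |·| ≈ 2.2361, ∠ ≈ 63.43°
pole (1 + j10·0.1) = 1 + j1 → |·| ≈ 1.4142, ∠ ≈ 45.00°
pole (1 + j10·0.005) = 1 + j0.05 → |·| ≈ 1.0012, ∠ ≈ 2.86°
|H| = 0.002 · 1 / (2.2361 · 1.4142 · 1.0012) ≈ 0.00063169
Gain = 20 log₁₀(0.00063169) ≈ -63.99 dB
∠H = (0°) − (63.43° + 45.00° + 2.86°) = -111.29°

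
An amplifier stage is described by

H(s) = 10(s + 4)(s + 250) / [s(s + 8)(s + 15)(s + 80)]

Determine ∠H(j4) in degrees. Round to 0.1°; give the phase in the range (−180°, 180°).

At s = jω = j4:
zero (s+4): 4 + j4 → |·| = √(4²+4²) = √32 ≈ 5.6569, ∠ = arctan(4/4) ≈ 45.00°
zero (s+250): 250 + j4 → |·| = √(250²+4²) = √62516 ≈ 250.03, ∠ = arctan(4/250) ≈ 0.92°
pole (s+8): 8 + j4 → |·| = √(8²+4²) = √80 ≈ 8.9443, ∠ = arctan(4/8) ≈ 26.57°
pole (s+15): 15 + j4 → |·| = √(15²+4²) = √241 ≈ 15.524, ∠ = arctan(4/15) ≈ 14.93°
pole (s+80): 80 + j4 → |·| = √(80²+4²) = √6416 ≈ 80.1, ∠ = arctan(4/80) ≈ 2.86°
pole at origin: |s| = 4, ∠ = 90.00° (in denominator)
∠H = 45.92° − 134.36° = -88.44°

-88.4°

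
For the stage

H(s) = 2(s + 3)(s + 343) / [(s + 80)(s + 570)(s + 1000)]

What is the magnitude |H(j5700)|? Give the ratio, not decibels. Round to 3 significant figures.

At s = jω = j5700:
zero (s+3): 3 + j5700 → |·| = √(3²+5700²) = √32490009 ≈ 5700, ∠ = arctan(5700/3) ≈ 89.97°
zero (s+343): 343 + j5700 → |·| = √(343²+5700²) = √32607649 ≈ 5710.3, ∠ = arctan(5700/343) ≈ 86.56°
pole (s+80): 80 + j5700 → |·| = √(80²+5700²) = √32496400 ≈ 5700.6, ∠ = arctan(5700/80) ≈ 89.20°
pole (s+570): 570 + j5700 → |·| = √(570²+5700²) = √32814900 ≈ 5728.4, ∠ = arctan(5700/570) ≈ 84.29°
pole (s+1000): 1000 + j5700 → |·| = √(1000²+5700²) = √33490000 ≈ 5787.1, ∠ = arctan(5700/1000) ≈ 80.05°
|H| = 2 · 3.2549e+07 / 1.8898e+11 ≈ 0.00034447

0.000344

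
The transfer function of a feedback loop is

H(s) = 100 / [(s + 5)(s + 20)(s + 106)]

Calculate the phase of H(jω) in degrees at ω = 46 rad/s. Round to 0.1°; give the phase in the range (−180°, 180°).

-173.8°

At s = jω = j46:
pole (s+5): 5 + j46 → |·| = √(5²+46²) = √2141 ≈ 46.271, ∠ = arctan(46/5) ≈ 83.80°
pole (s+20): 20 + j46 → |·| = √(20²+46²) = √2516 ≈ 50.16, ∠ = arctan(46/20) ≈ 66.50°
pole (s+106): 106 + j46 → |·| = √(106²+46²) = √13352 ≈ 115.55, ∠ = arctan(46/106) ≈ 23.46°
∠H = 0.00° − 173.76° = -173.76°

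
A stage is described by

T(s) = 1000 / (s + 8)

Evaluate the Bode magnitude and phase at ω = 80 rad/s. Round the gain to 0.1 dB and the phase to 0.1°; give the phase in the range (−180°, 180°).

21.9 dB, -84.3°

Substitute s = j80:
Numerator: 1000 = 1000 + j0
Denominator: (j80) + 8 = 8 + j80
|N| = √(1000² + 0²) ≈ 1000, ∠N ≈ 0.00°
|D| = √(8² + 80²) ≈ 80.399, ∠D ≈ 84.29°
|T| = 1000 / 80.399 ≈ 12.438
Gain = 20 log₁₀(12.438) ≈ 21.90 dB
∠T = 0.00° − 84.29° = -84.29°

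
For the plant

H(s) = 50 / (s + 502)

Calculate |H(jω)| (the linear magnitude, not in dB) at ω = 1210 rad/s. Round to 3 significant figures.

At s = jω = j1210:
pole (s+502): 502 + j1210 → |·| = √(502²+1210²) = √1716104 ≈ 1310, ∠ = arctan(1210/502) ≈ 67.47°
|H| = 50 / 1310 ≈ 0.038168

0.0382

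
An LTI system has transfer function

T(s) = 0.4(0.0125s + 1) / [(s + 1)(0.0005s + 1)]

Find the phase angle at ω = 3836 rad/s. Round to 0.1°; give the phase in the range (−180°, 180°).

At ω = 3836 rad/s:
zero (1 + j3836·0.0125) = 1 + j47.95 → |·| ≈ 47.96, ∠ ≈ 88.81°
pole (1 + j3836·1) = 1 + j3836 → |·| ≈ 3836, ∠ ≈ 89.99°
pole (1 + j3836·0.0005) = 1 + j1.918 → |·| ≈ 2.163, ∠ ≈ 62.46°
∠T = (88.81°) − (89.99° + 62.46°) = -63.64°

-63.6°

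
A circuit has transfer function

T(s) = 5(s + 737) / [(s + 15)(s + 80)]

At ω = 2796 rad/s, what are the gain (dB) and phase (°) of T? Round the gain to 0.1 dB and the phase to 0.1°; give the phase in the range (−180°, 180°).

At s = jω = j2796:
zero (s+737): 737 + j2796 → |·| = √(737²+2796²) = √8360785 ≈ 2891.5, ∠ = arctan(2796/737) ≈ 75.23°
pole (s+15): 15 + j2796 → |·| = √(15²+2796²) = √7817841 ≈ 2796, ∠ = arctan(2796/15) ≈ 89.69°
pole (s+80): 80 + j2796 → |·| = √(80²+2796²) = √7824016 ≈ 2797.1, ∠ = arctan(2796/80) ≈ 88.36°
|T| = 5 · 2891.5 / 7.8207e+06 ≈ 0.0018486
Gain = 20 log₁₀(0.0018486) ≈ -54.66 dB
∠T = 75.23° − 178.05° = -102.82°

-54.7 dB, -102.8°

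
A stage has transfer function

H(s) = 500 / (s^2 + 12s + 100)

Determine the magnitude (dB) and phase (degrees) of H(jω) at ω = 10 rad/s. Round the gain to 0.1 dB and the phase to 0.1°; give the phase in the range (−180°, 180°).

12.4 dB, -90.0°

At s = jω = j10:
quadratic: (j10)² + 12·j10 + 100 = 0 + j120 → |·| ≈ 120, ∠ ≈ 90.00°
|H| = 500 / 120 ≈ 4.1667
Gain = 20 log₁₀(4.1667) ≈ 12.40 dB
∠H = 0.00° − 90.00° = -90.00°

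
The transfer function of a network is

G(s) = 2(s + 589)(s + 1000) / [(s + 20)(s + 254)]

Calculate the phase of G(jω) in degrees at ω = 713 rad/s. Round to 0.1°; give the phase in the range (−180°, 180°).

-72.9°

At s = jω = j713:
zero (s+589): 589 + j713 → |·| = √(589²+713²) = √855290 ≈ 924.82, ∠ = arctan(713/589) ≈ 50.44°
zero (s+1000): 1000 + j713 → |·| = √(1000²+713²) = √1508369 ≈ 1228.2, ∠ = arctan(713/1000) ≈ 35.49°
pole (s+20): 20 + j713 → |·| = √(20²+713²) = √508769 ≈ 713.28, ∠ = arctan(713/20) ≈ 88.39°
pole (s+254): 254 + j713 → |·| = √(254²+713²) = √572885 ≈ 756.89, ∠ = arctan(713/254) ≈ 70.39°
∠G = 85.93° − 158.78° = -72.85°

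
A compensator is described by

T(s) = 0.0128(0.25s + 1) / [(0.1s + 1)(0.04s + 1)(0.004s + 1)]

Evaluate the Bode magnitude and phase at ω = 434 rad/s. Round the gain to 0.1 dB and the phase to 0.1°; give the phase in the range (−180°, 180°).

-60.7 dB, -146.0°

At ω = 434 rad/s:
zero (1 + j434·0.25) = 1 + j108.5 → |·| ≈ 108.5, ∠ ≈ 89.47°
pole (1 + j434·0.1) = 1 + j43.4 → |·| ≈ 43.412, ∠ ≈ 88.68°
pole (1 + j434·0.04) = 1 + j17.36 → |·| ≈ 17.389, ∠ ≈ 86.70°
pole (1 + j434·0.004) = 1 + j1.736 → |·| ≈ 2.0034, ∠ ≈ 60.06°
|T| = 0.0128 · 108.5 / (43.412 · 17.389 · 2.0034) ≈ 0.00091831
Gain = 20 log₁₀(0.00091831) ≈ -60.74 dB
∠T = (89.47°) − (88.68° + 86.70° + 60.06°) = -145.97°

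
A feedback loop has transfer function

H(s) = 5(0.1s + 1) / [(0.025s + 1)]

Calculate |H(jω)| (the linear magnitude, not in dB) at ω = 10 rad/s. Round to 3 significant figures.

At ω = 10 rad/s:
zero (1 + j10·0.1) = 1 + j1 → |·| ≈ 1.4142, ∠ ≈ 45.00°
pole (1 + j10·0.025) = 1 + j0.25 → |·| ≈ 1.0308, ∠ ≈ 14.04°
|H| = 5 · 1.4142 / (1.0308) ≈ 6.8597

6.86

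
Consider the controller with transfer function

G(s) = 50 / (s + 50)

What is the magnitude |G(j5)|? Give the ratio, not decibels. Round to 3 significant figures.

At s = jω = j5:
pole (s+50): 50 + j5 → |·| = √(50²+5²) = √2525 ≈ 50.249, ∠ = arctan(5/50) ≈ 5.71°
|G| = 50 / 50.249 ≈ 0.99504

0.995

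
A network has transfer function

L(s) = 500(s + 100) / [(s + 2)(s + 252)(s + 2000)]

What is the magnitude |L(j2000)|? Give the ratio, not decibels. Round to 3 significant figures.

8.78e-05

At s = jω = j2000:
zero (s+100): 100 + j2000 → |·| = √(100²+2000²) = √4010000 ≈ 2002.5, ∠ = arctan(2000/100) ≈ 87.14°
pole (s+2): 2 + j2000 → |·| = √(2²+2000²) = √4000004 ≈ 2000, ∠ = arctan(2000/2) ≈ 89.94°
pole (s+252): 252 + j2000 → |·| = √(252²+2000²) = √4063504 ≈ 2015.8, ∠ = arctan(2000/252) ≈ 82.82°
pole (s+2000): 2000 + j2000 → |·| = √(2000²+2000²) = √8000000 ≈ 2828.4, ∠ = arctan(2000/2000) ≈ 45.00°
|L| = 500 · 2002.5 / 1.1403e+10 ≈ 8.7806e-05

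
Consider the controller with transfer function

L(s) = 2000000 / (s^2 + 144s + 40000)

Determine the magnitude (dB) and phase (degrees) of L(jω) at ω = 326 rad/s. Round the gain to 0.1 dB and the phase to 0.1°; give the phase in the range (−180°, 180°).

At s = jω = j326:
quadratic: (j326)² + 144·j326 + 40000 = -66276 + j46944 → |·| ≈ 81217, ∠ ≈ 144.69°
|L| = 2000000 / 81217 ≈ 24.625
Gain = 20 log₁₀(24.625) ≈ 27.83 dB
∠L = 0.00° − 144.69° = -144.69°

27.8 dB, -144.7°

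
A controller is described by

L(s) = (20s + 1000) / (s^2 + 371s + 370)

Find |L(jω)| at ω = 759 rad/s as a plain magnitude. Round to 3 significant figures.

0.0237

Substitute s = j759:
Numerator: 20(j759) + 1000 = 1000 + j15180
Denominator: (j759)^2 + 371(j759) + 370 = -575711 + j281589
|N| = √(1000² + 15180²) ≈ 15213, ∠N ≈ 86.23°
|D| = √(575711² + 281589²) ≈ 6.4089e+05, ∠D ≈ 153.94°
|L| = 15213 / 6.4089e+05 ≈ 0.023737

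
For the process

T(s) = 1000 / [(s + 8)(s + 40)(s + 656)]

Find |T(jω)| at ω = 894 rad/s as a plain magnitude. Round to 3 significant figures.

At s = jω = j894:
pole (s+8): 8 + j894 → |·| = √(8²+894²) = √799300 ≈ 894.04, ∠ = arctan(894/8) ≈ 89.49°
pole (s+40): 40 + j894 → |·| = √(40²+894²) = √800836 ≈ 894.89, ∠ = arctan(894/40) ≈ 87.44°
pole (s+656): 656 + j894 → |·| = √(656²+894²) = √1229572 ≈ 1108.9, ∠ = arctan(894/656) ≈ 53.73°
|T| = 1000 / 8.8719e+08 ≈ 1.1272e-06

1.13e-06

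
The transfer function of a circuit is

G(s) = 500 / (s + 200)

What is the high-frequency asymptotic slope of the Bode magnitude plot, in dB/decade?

-20 dB/decade

Each pole contributes −20 dB/decade at high frequency; each zero contributes +20 dB/decade.
Net: 0 zero(s) − 1 pole(s) → -20 dB/decade.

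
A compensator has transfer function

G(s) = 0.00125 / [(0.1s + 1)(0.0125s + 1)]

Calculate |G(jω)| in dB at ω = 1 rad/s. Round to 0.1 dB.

-58.1 dB

At ω = 1 rad/s:
pole (1 + j1·0.1) = 1 + j0.1 → |·| ≈ 1.005, ∠ ≈ 5.71°
pole (1 + j1·0.0125) = 1 + j0.0125 → |·| ≈ 1.0001, ∠ ≈ 0.72°
|G| = 0.00125 · 1 / (1.005 · 1.0001) ≈ 0.0012437
Gain = 20 log₁₀(0.0012437) ≈ -58.11 dB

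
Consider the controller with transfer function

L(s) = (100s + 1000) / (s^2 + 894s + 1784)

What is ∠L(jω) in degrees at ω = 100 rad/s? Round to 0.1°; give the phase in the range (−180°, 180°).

-11.0°

Substitute s = j100:
Numerator: 100(j100) + 1000 = 1000 + j10000
Denominator: (j100)^2 + 894(j100) + 1784 = -8216 + j89400
|N| = √(1000² + 10000²) ≈ 10050, ∠N ≈ 84.29°
|D| = √(8216² + 89400²) ≈ 89777, ∠D ≈ 95.25°
∠L = 84.29° − 95.25° = -10.96°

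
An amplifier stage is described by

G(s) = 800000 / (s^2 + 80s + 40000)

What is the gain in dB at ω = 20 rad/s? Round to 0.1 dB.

26.1 dB

At s = jω = j20:
quadratic: (j20)² + 80·j20 + 40000 = 39600 + j1600 → |·| ≈ 39632, ∠ ≈ 2.31°
|G| = 800000 / 39632 ≈ 20.186
Gain = 20 log₁₀(20.186) ≈ 26.10 dB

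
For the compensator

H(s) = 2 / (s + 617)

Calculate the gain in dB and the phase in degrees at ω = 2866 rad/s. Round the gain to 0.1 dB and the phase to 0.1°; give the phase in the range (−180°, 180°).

-63.3 dB, -77.9°

Substitute s = j2866:
Numerator: 2 = 2 + j0
Denominator: (j2866) + 617 = 617 + j2866
|N| = √(2² + 0²) ≈ 2, ∠N ≈ 0.00°
|D| = √(617² + 2866²) ≈ 2931.7, ∠D ≈ 77.85°
|H| = 2 / 2931.7 ≈ 0.0006822
Gain = 20 log₁₀(0.0006822) ≈ -63.32 dB
∠H = 0.00° − 77.85° = -77.85°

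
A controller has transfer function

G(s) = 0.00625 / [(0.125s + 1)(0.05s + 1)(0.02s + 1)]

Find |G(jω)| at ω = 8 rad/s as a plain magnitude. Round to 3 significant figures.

0.00405

At ω = 8 rad/s:
pole (1 + j8·0.125) = 1 + j1 → |·| ≈ 1.4142, ∠ ≈ 45.00°
pole (1 + j8·0.05) = 1 + j0.4 → |·| ≈ 1.077, ∠ ≈ 21.80°
pole (1 + j8·0.02) = 1 + j0.16 → |·| ≈ 1.0127, ∠ ≈ 9.09°
|G| = 0.00625 · 1 / (1.4142 · 1.077 · 1.0127) ≈ 0.004052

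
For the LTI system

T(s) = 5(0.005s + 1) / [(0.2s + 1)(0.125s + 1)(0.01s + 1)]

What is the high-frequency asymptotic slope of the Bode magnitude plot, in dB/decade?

Each pole contributes −20 dB/decade at high frequency; each zero contributes +20 dB/decade.
Net: 1 zero(s) − 3 pole(s) → -40 dB/decade.

-40 dB/decade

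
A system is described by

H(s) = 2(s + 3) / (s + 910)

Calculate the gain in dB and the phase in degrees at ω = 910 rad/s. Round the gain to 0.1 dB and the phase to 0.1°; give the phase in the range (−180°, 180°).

At s = jω = j910:
zero (s+3): 3 + j910 → |·| = √(3²+910²) = √828109 ≈ 910, ∠ = arctan(910/3) ≈ 89.81°
pole (s+910): 910 + j910 → |·| = √(910²+910²) = √1656200 ≈ 1286.9, ∠ = arctan(910/910) ≈ 45.00°
|H| = 2 · 910 / 1286.9 ≈ 1.4143
Gain = 20 log₁₀(1.4143) ≈ 3.01 dB
∠H = 89.81° − 45.00° = 44.81°

3.0 dB, 44.8°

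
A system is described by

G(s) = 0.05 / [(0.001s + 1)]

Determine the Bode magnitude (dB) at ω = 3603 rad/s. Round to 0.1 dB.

At ω = 3603 rad/s:
pole (1 + j3603·0.001) = 1 + j3.603 → |·| ≈ 3.7392, ∠ ≈ 74.49°
|G| = 0.05 · 1 / (3.7392) ≈ 0.013372
Gain = 20 log₁₀(0.013372) ≈ -37.48 dB

-37.5 dB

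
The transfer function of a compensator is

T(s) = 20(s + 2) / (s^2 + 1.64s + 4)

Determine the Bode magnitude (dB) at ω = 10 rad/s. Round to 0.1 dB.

6.4 dB

At s = jω = j10:
zero (s+2): 2 + j10 → |·| = √(2²+10²) = √104 ≈ 10.198, ∠ = arctan(10/2) ≈ 78.69°
quadratic: (j10)² + 1.64·j10 + 4 = -96 + j16.4 → |·| ≈ 97.391, ∠ ≈ 170.31°
|T| = 20 · 10.198 / 97.391 ≈ 2.0942
Gain = 20 log₁₀(2.0942) ≈ 6.42 dB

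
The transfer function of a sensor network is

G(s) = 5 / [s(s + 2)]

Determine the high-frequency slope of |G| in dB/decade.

-40 dB/decade

Each pole contributes −20 dB/decade at high frequency; each zero contributes +20 dB/decade.
Net: 0 zero(s) − 2 pole(s) → -40 dB/decade.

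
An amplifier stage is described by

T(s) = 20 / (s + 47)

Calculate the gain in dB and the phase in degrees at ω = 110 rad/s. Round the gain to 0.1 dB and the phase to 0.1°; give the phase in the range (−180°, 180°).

Substitute s = j110:
Numerator: 20 = 20 + j0
Denominator: (j110) + 47 = 47 + j110
|N| = √(20² + 0²) ≈ 20, ∠N ≈ 0.00°
|D| = √(47² + 110²) ≈ 119.62, ∠D ≈ 66.86°
|T| = 20 / 119.62 ≈ 0.1672
Gain = 20 log₁₀(0.1672) ≈ -15.54 dB
∠T = 0.00° − 66.86° = -66.86°

-15.5 dB, -66.9°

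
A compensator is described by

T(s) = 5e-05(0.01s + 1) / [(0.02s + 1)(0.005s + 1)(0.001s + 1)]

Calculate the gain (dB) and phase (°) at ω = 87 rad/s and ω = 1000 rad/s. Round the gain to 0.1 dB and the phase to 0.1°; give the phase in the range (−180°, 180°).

At ω = 87 rad/s:
zero (1 + j87·0.01) = 1 + j0.87 → |·| ≈ 1.3255, ∠ ≈ 41.02°
pole (1 + j87·0.02) = 1 + j1.74 → |·| ≈ 2.0069, ∠ ≈ 60.11°
pole (1 + j87·0.005) = 1 + j0.435 → |·| ≈ 1.0905, ∠ ≈ 23.51°
pole (1 + j87·0.001) = 1 + j0.087 → |·| ≈ 1.0038, ∠ ≈ 4.97°
|T| = 5e-05 · 1.3255 / (2.0069 · 1.0905 · 1.0038) ≈ 3.0168e-05
Gain = 20 log₁₀(3.0168e-05) ≈ -90.41 dB
∠T = (41.02°) − (60.11° + 23.51° + 4.97°) = -47.57°

At ω = 1000 rad/s:
zero (1 + j1000·0.01) = 1 + j10 → |·| ≈ 10.05, ∠ ≈ 84.29°
pole (1 + j1000·0.02) = 1 + j20 → |·| ≈ 20.025, ∠ ≈ 87.14°
pole (1 + j1000·0.005) = 1 + j5 → |·| ≈ 5.099, ∠ ≈ 78.69°
pole (1 + j1000·0.001) = 1 + j1 → |·| ≈ 1.4142, ∠ ≈ 45.00°
|T| = 5e-05 · 10.05 / (20.025 · 5.099 · 1.4142) ≈ 3.4799e-06
Gain = 20 log₁₀(3.4799e-06) ≈ -109.17 dB
∠T = (84.29°) − (87.14° + 78.69° + 45.00°) = -126.54°

ω = 87: -90.4 dB, -47.6°; ω = 1000: -109.2 dB, -126.5°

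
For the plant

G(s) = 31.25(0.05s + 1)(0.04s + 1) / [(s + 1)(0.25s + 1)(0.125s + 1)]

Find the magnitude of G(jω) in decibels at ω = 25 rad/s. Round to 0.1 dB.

At ω = 25 rad/s:
zero (1 + j25·0.05) = 1 + j1.25 → |·| ≈ 1.6008, ∠ ≈ 51.34°
zero (1 + j25·0.04) = 1 + j1 → |·| ≈ 1.4142, ∠ ≈ 45.00°
pole (1 + j25·1) = 1 + j25 → |·| ≈ 25.02, ∠ ≈ 87.71°
pole (1 + j25·0.25) = 1 + j6.25 → |·| ≈ 6.3295, ∠ ≈ 80.91°
pole (1 + j25·0.125) = 1 + j3.125 → |·| ≈ 3.2811, ∠ ≈ 72.26°
|G| = 31.25 · 1.6008 · 1.4142 / (25.02 · 6.3295 · 3.2811) ≈ 0.13615
Gain = 20 log₁₀(0.13615) ≈ -17.32 dB

-17.3 dB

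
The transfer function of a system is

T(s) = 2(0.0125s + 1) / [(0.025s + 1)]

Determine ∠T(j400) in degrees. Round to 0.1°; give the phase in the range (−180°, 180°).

-5.6°

At ω = 400 rad/s:
zero (1 + j400·0.0125) = 1 + j5 → |·| ≈ 5.099, ∠ ≈ 78.69°
pole (1 + j400·0.025) = 1 + j10 → |·| ≈ 10.05, ∠ ≈ 84.29°
∠T = (78.69°) − (84.29°) = -5.60°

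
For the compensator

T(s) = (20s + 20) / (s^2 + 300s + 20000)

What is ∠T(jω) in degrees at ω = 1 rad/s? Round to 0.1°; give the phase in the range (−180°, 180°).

Substitute s = j1:
Numerator: 20(j1) + 20 = 20 + j20
Denominator: (j1)^2 + 300(j1) + 20000 = 19999 + j300
|N| = √(20² + 20²) ≈ 28.284, ∠N ≈ 45.00°
|D| = √(19999² + 300²) ≈ 20001, ∠D ≈ 0.86°
∠T = 45.00° − 0.86° = 44.14°

44.1°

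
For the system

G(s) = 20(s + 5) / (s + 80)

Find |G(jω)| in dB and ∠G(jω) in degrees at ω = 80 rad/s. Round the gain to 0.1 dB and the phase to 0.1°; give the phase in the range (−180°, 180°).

At s = jω = j80:
zero (s+5): 5 + j80 → |·| = √(5²+80²) = √6425 ≈ 80.156, ∠ = arctan(80/5) ≈ 86.42°
pole (s+80): 80 + j80 → |·| = √(80²+80²) = √12800 ≈ 113.14, ∠ = arctan(80/80) ≈ 45.00°
|G| = 20 · 80.156 / 113.14 ≈ 14.169
Gain = 20 log₁₀(14.169) ≈ 23.03 dB
∠G = 86.42° − 45.00° = 41.42°

23.0 dB, 41.4°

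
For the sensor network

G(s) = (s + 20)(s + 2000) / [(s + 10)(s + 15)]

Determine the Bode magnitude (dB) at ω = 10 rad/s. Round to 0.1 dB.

At s = jω = j10:
zero (s+20): 20 + j10 → |·| = √(20²+10²) = √500 ≈ 22.361, ∠ = arctan(10/20) ≈ 26.57°
zero (s+2000): 2000 + j10 → |·| = √(2000²+10²) = √4000100 ≈ 2000, ∠ = arctan(10/2000) ≈ 0.29°
pole (s+10): 10 + j10 → |·| = √(10²+10²) = √200 ≈ 14.142, ∠ = arctan(10/10) ≈ 45.00°
pole (s+15): 15 + j10 → |·| = √(15²+10²) = √325 ≈ 18.028, ∠ = arctan(10/15) ≈ 33.69°
|G| = 1 · 44722 / 254.95 ≈ 175.41
Gain = 20 log₁₀(175.41) ≈ 44.88 dB

44.9 dB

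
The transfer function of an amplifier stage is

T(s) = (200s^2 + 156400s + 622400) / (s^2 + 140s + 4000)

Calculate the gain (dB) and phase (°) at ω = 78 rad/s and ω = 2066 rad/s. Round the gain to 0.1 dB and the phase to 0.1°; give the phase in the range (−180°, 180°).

ω = 78: 60.8 dB, -8.0°; ω = 2066: 46.6 dB, -16.9°

Substitute s = j78:
Numerator: 200(j78)^2 + 156400(j78) + 622400 = -594400 + j12199200
Denominator: (j78)^2 + 140(j78) + 4000 = -2084 + j10920
|N| = √(594400² + 12199200²) ≈ 1.2214e+07, ∠N ≈ 92.79°
|D| = √(2084² + 10920²) ≈ 11117, ∠D ≈ 100.80°
|T| = 1.2214e+07 / 11117 ≈ 1098.7
Gain = 20 log₁₀(1098.7) ≈ 60.82 dB
∠T = 92.79° − 100.80° = -8.01°

Substitute s = j2066:
Numerator: 200(j2066)^2 + 156400(j2066) + 622400 = -853048800 + j323122400
Denominator: (j2066)^2 + 140(j2066) + 4000 = -4264356 + j289240
|N| = √(853048800² + 323122400²) ≈ 9.122e+08, ∠N ≈ 159.25°
|D| = √(4264356² + 289240²) ≈ 4.2742e+06, ∠D ≈ 176.12°
|T| = 9.122e+08 / 4.2742e+06 ≈ 213.42
Gain = 20 log₁₀(213.42) ≈ 46.58 dB
∠T = 159.25° − 176.12° = -16.87°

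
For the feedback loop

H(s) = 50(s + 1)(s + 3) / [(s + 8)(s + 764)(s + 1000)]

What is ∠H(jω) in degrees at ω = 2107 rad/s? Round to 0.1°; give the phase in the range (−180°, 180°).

At s = jω = j2107:
zero (s+1): 1 + j2107 → |·| = √(1²+2107²) = √4439450 ≈ 2107, ∠ = arctan(2107/1) ≈ 89.97°
zero (s+3): 3 + j2107 → |·| = √(3²+2107²) = √4439458 ≈ 2107, ∠ = arctan(2107/3) ≈ 89.92°
pole (s+8): 8 + j2107 → |·| = √(8²+2107²) = √4439513 ≈ 2107, ∠ = arctan(2107/8) ≈ 89.78°
pole (s+764): 764 + j2107 → |·| = √(764²+2107²) = √5023145 ≈ 2241.2, ∠ = arctan(2107/764) ≈ 70.07°
pole (s+1000): 1000 + j2107 → |·| = √(1000²+2107²) = √5439449 ≈ 2332.3, ∠ = arctan(2107/1000) ≈ 64.61°
∠H = 179.89° − 224.46° = -44.57°

-44.6°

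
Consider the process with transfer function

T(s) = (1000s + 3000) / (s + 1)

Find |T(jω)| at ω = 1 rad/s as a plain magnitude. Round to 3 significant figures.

2.24e+03

Substitute s = j1:
Numerator: 1000(j1) + 3000 = 3000 + j1000
Denominator: (j1) + 1 = 1 + j1
|N| = √(3000² + 1000²) ≈ 3162.3, ∠N ≈ 18.43°
|D| = √(1² + 1²) ≈ 1.4142, ∠D ≈ 45.00°
|T| = 3162.3 / 1.4142 ≈ 2236.1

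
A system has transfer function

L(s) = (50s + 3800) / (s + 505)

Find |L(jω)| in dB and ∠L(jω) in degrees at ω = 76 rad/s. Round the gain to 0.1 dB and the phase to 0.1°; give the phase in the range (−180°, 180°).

20.4 dB, 36.4°

Substitute s = j76:
Numerator: 50(j76) + 3800 = 3800 + j3800
Denominator: (j76) + 505 = 505 + j76
|N| = √(3800² + 3800²) ≈ 5374, ∠N ≈ 45.00°
|D| = √(505² + 76²) ≈ 510.69, ∠D ≈ 8.56°
|L| = 5374 / 510.69 ≈ 10.523
Gain = 20 log₁₀(10.523) ≈ 20.44 dB
∠L = 45.00° − 8.56° = 36.44°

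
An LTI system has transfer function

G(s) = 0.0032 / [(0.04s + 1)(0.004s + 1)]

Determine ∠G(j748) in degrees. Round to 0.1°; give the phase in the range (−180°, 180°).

At ω = 748 rad/s:
pole (1 + j748·0.04) = 1 + j29.92 → |·| ≈ 29.937, ∠ ≈ 88.09°
pole (1 + j748·0.004) = 1 + j2.992 → |·| ≈ 3.1547, ∠ ≈ 71.52°
∠G = (0°) − (88.09° + 71.52°) = -159.61°

-159.6°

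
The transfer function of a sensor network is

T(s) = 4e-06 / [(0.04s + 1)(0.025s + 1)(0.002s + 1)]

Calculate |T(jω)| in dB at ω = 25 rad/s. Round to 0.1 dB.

-112.4 dB

At ω = 25 rad/s:
pole (1 + j25·0.04) = 1 + j1 → |·| ≈ 1.4142, ∠ ≈ 45.00°
pole (1 + j25·0.025) = 1 + j0.625 → |·| ≈ 1.1792, ∠ ≈ 32.01°
pole (1 + j25·0.002) = 1 + j0.05 → |·| ≈ 1.0012, ∠ ≈ 2.86°
|T| = 4e-06 · 1 / (1.4142 · 1.1792 · 1.0012) ≈ 2.3957e-06
Gain = 20 log₁₀(2.3957e-06) ≈ -112.41 dB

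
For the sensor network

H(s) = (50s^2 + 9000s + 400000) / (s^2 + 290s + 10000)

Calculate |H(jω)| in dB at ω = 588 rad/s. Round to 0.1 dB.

33.4 dB

Substitute s = j588:
Numerator: 50(j588)^2 + 9000(j588) + 400000 = -16887200 + j5292000
Denominator: (j588)^2 + 290(j588) + 10000 = -335744 + j170520
|N| = √(16887200² + 5292000²) ≈ 1.7697e+07, ∠N ≈ 162.60°
|D| = √(335744² + 170520²) ≈ 3.7656e+05, ∠D ≈ 153.07°
|H| = 1.7697e+07 / 3.7656e+05 ≈ 46.996
Gain = 20 log₁₀(46.996) ≈ 33.44 dB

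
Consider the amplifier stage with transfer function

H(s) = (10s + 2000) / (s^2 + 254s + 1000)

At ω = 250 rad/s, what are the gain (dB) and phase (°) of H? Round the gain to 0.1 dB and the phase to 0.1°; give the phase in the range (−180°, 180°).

Substitute s = j250:
Numerator: 10(j250) + 2000 = 2000 + j2500
Denominator: (j250)^2 + 254(j250) + 1000 = -61500 + j63500
|N| = √(2000² + 2500²) ≈ 3201.6, ∠N ≈ 51.34°
|D| = √(61500² + 63500²) ≈ 88400, ∠D ≈ 134.08°
|H| = 3201.6 / 88400 ≈ 0.036217
Gain = 20 log₁₀(0.036217) ≈ -28.82 dB
∠H = 51.34° − 134.08° = -82.74°

-28.8 dB, -82.7°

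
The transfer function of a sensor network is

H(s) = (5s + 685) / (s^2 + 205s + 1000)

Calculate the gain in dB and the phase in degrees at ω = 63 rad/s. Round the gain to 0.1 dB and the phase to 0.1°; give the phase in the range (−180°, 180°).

-24.9 dB, -78.3°

Substitute s = j63:
Numerator: 5(j63) + 685 = 685 + j315
Denominator: (j63)^2 + 205(j63) + 1000 = -2969 + j12915
|N| = √(685² + 315²) ≈ 753.96, ∠N ≈ 24.70°
|D| = √(2969² + 12915²) ≈ 13252, ∠D ≈ 102.95°
|H| = 753.96 / 13252 ≈ 0.056894
Gain = 20 log₁₀(0.056894) ≈ -24.90 dB
∠H = 24.70° − 102.95° = -78.25°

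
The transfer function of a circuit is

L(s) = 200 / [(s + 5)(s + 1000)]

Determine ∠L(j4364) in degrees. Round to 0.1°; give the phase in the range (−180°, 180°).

-167.0°

At s = jω = j4364:
pole (s+5): 5 + j4364 → |·| = √(5²+4364²) = √19044521 ≈ 4364, ∠ = arctan(4364/5) ≈ 89.93°
pole (s+1000): 1000 + j4364 → |·| = √(1000²+4364²) = √20044496 ≈ 4477.1, ∠ = arctan(4364/1000) ≈ 77.09°
∠L = 0.00° − 167.02° = -167.02°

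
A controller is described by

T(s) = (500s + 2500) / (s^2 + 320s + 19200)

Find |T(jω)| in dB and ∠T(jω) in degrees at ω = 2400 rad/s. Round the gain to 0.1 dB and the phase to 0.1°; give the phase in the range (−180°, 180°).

-13.7 dB, -82.5°

Substitute s = j2400:
Numerator: 500(j2400) + 2500 = 2500 + j1200000
Denominator: (j2400)^2 + 320(j2400) + 19200 = -5740800 + j768000
|N| = √(2500² + 1200000²) ≈ 1.2e+06, ∠N ≈ 89.88°
|D| = √(5740800² + 768000²) ≈ 5.7919e+06, ∠D ≈ 172.38°
|T| = 1.2e+06 / 5.7919e+06 ≈ 0.20719
Gain = 20 log₁₀(0.20719) ≈ -13.67 dB
∠T = 89.88° − 172.38° = -82.50°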